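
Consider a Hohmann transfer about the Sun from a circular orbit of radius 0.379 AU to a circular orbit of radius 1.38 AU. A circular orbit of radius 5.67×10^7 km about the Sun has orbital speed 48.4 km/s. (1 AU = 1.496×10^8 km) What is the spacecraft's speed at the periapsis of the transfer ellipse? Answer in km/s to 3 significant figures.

v = 60.6 km/s

From the circular-orbit relation v² = μ/r at r = 5.67×10^7 km: μ = v²r = (48.4)² × 5.67×10^7 = 1.32823×10^11 km³/s².
In km: r₁ = 0.379 × 1.496×10^8 = 5.66984×10^7 km; r₂ = 1.38 × 1.496×10^8 = 2.06448×10^8 km.
Semi-major axis of the transfer orbit: a_t = (5.66984×10^7 + 2.06448×10^8)/2 = 1.315732×10^8 km.
At periapsis, r = 5.66984×10^7 km.
From the vis-viva equation, v = √[μ(2/r − 1/a_t)] = 60.63 km/s.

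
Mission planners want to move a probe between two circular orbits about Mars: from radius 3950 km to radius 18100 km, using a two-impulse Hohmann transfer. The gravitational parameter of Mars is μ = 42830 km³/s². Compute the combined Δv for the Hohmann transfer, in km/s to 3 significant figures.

Δv = 1.54 km/s

The Hohmann ellipse has a_t = (r₁ + r₂)/2 = 11025 km.
Circular speed at r₁: v₁ = √(μ/r₁) = √(42830/3950) = 3.2929 km/s.
Transfer-orbit speed at r₁ (vis-viva): v_p = √[μ(2/r₁ − 1/a_t)] = 4.2192 km/s.
First burn Δv₁ = |v_p − v₁| = 0.9263 km/s.
At r₂, v₂ = √(μ/r₂) = 1.53828 km/s.
Transfer-orbit speed at r₂: v_a = √[μ(2/r₂ − 1/a_t)] = 0.920755 km/s.
Second burn Δv₂ = |v₂ − v_a| = 0.6175 km/s.
Total Δv = Δv₁ + Δv₂ = 1.544 km/s.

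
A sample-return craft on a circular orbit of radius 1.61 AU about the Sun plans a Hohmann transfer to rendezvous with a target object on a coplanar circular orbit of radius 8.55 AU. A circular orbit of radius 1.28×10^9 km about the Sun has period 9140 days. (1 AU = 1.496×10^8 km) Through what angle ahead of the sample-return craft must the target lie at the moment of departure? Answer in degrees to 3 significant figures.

φ = 97.6°

From Kepler's third law T² = 4π²r³/μ at r = 1.28×10^9 km, T = 9140 days = 9140 × 86400 s = 7.89696×10^8 s: μ = 4π²r³/T² = 1.32761×10^11 km³/s².
In km: r₁ = 1.61 × 1.496×10^8 = 2.40856×10^8 km; r₂ = 8.55 × 1.496×10^8 = 1.27908×10^9 km.
Transfer-ellipse semi-major axis a_t = (r₁ + r₂)/2 = (2.40856×10^8 + 1.27908×10^9)/2 = 7.59968×10^8 km.
Transfer time t = π√(a_t³/μ) = 1.8064×10^8 s.
Target angular speed ω₂ = √(μ/r₂³) = 7.9650×10^-9 rad/s.
Angle swept by the target during transfer: ω₂·t = 1.4388 rad = 82.44°.
Arrival is 180° from departure on the ellipse, so φ = 180° − 82.44° = 97.6°.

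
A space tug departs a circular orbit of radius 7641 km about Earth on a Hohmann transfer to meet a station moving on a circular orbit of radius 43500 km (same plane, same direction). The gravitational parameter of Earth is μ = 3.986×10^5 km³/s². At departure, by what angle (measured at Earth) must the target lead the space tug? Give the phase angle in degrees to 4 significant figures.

Transfer-ellipse semi-major axis a_t = (r₁ + r₂)/2 = (7641 + 43500)/2 = 25570.5 km.
Transfer time t = π√(a_t³/μ) = 20346.5 s.
Target angular speed ω₂ = √(μ/r₂³) = 6.95881×10^-5 rad/s.
Angle swept by the target during transfer: ω₂·t = 1.41587 rad = 81.12°.
Arrival is 180° from departure on the ellipse, so φ = 180° − 81.12° = 98.88°.

φ = 98.88°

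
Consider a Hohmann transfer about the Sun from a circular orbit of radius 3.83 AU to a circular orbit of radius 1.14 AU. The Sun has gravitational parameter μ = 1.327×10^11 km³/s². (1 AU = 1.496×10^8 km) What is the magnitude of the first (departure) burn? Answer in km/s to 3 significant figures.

In km: r₁ = 3.83 × 1.496×10^8 = 5.72968×10^8 km; r₂ = 1.14 × 1.496×10^8 = 1.70544×10^8 km.
The Hohmann ellipse has a_t = (r₁ + r₂)/2 = 3.71756×10^8 km.
On the circular orbit at r = 5.72968×10^8 km, v_c = √(μ/r) = 15.2184 km/s.
Transfer-orbit speed at the same r (vis-viva, a = a_t): v_t = √[μ(2/r − 1/a_t)] = 10.3076 km/s.
Δv₁ = |v_t − v_c| = |10.3076 − 15.2184| = 4.911 km/s.

Δv₁ = 4.91 km/s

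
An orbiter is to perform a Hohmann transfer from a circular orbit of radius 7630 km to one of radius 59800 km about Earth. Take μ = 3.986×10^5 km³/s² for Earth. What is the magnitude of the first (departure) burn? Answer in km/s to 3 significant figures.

Δv₁ = 2.40 km/s

Semi-major axis of the transfer orbit: a_t = (7630 + 59800)/2 = 33715 km.
Circular speed at r = 7630 km: v_c = √(μ/r) = 7.228 km/s.
Transfer-orbit speed at the same r (vis-viva, a = a_t): v_t = √[μ(2/r − 1/a_t)] = 9.626 km/s.
Δv₁ = |v_t − v_c| = |9.626 − 7.228| = 2.398 km/s.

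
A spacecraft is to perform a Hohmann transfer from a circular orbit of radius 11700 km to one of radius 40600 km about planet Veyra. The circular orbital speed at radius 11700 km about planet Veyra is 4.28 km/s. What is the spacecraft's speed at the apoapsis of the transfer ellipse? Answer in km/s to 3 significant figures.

From the circular-orbit relation v² = μ/r at r = 11700 km: μ = v²r = (4.28)² × 11700 = 2.14325×10^5 km³/s².
Transfer-ellipse semi-major axis a_t = (r₁ + r₂)/2 = (11700 + 40600)/2 = 26150 km.
The apoapsis of the transfer ellipse is at r = 40600 km.
From the vis-viva equation, v = √[μ(2/r − 1/a_t)] = 1.537 km/s.

v = 1.54 km/s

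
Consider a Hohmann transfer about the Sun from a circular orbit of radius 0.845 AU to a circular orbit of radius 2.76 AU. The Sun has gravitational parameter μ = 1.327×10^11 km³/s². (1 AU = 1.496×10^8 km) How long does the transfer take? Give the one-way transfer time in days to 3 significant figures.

In km: r₁ = 0.845 × 1.496×10^8 = 1.26412×10^8 km; r₂ = 2.76 × 1.496×10^8 = 4.12896×10^8 km.
The Hohmann ellipse has a_t = (r₁ + r₂)/2 = 2.69654×10^8 km.
By Kepler's third law the transfer-orbit period is T = 2π√(a_t³/μ), so t = T/2 = 3.819×10^7 s.
Converting: 3.819×10^7 s ÷ 86400 s/day = 442 days.

t = 442 days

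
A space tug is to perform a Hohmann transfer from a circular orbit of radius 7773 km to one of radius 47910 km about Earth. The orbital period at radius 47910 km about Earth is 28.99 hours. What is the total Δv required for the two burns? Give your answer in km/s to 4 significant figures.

Δv = 3.593 km/s

From Kepler's third law T² = 4π²r³/μ at r = 47910 km, T = 28.99 hours = 28.99 × 3600 s = 1.04364×10^5 s: μ = 4π²r³/T² = 3.98600×10^5 km³/s².
The Hohmann ellipse has a_t = (r₁ + r₂)/2 = 27841.5 km.
Circular speed at r₁: v₁ = √(μ/r₁) = √(3.98600×10^5/7773) = 7.161 km/s.
On the transfer ellipse at r₁, vis-viva equation gives v_p = √[μ(2/r₁ − 1/a_t)] = 9.394 km/s.
First burn Δv₁ = |v_p − v₁| = 2.233 km/s.
At r₂, v₂ = √(μ/r₂) = 2.884 km/s.
Transfer-orbit speed at r₂: v_a = √[μ(2/r₂ − 1/a_t)] = 1.524 km/s.
Second burn Δv₂ = |v₂ − v_a| = 1.360 km/s.
Δv = Δv₁ + Δv₂ = 2.233 + 1.360 = 3.593 km/s.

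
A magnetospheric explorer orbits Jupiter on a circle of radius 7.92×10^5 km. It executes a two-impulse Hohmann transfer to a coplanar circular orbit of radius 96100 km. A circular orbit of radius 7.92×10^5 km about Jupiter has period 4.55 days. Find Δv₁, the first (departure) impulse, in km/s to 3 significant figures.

Δv₁ = 6.77 km/s

From Kepler's third law T² = 4π²r³/μ at r = 7.92×10^5 km, T = 4.55 days = 4.55 × 86400 s = 3.9312×10^5 s: μ = 4π²r³/T² = 1.26907×10^8 km³/s².
Transfer-ellipse semi-major axis a_t = (r₁ + r₂)/2 = (7.920×10^5 + 96100)/2 = 4.4405×10^5 km.
Circular speed at r = 7.920×10^5 km: v_c = √(μ/r) = 12.6584 km/s.
Transfer-orbit speed at the same r (vis-viva, a = a_t): v_t = √[μ(2/r − 1/a_t)] = 5.88878 km/s.
Δv₁ = |v_t − v_c| = |5.88878 − 12.6584| = 6.770 km/s.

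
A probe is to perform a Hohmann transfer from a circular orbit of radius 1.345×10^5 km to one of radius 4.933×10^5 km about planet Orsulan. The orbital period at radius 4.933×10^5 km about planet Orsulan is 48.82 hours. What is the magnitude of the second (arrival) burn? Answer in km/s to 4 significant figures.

From Kepler's third law T² = 4π²r³/μ at r = 4.933×10^5 km, T = 48.82 hours = 48.82 × 3600 s = 1.75752×10^5 s: μ = 4π²r³/T² = 1.53424×10^8 km³/s².
The Hohmann ellipse has a_t = (r₁ + r₂)/2 = 3.139×10^5 km.
Circular speed at r = 4.933×10^5 km: v_c = √(μ/r) = 17.636 km/s.
Transfer-orbit speed at the same r (vis-viva, a = a_t): v_t = √[μ(2/r − 1/a_t)] = 11.544 km/s.
Δv₂ = |v_t − v_c| = |11.544 − 17.636| = 6.092 km/s.

Δv₂ = 6.092 km/s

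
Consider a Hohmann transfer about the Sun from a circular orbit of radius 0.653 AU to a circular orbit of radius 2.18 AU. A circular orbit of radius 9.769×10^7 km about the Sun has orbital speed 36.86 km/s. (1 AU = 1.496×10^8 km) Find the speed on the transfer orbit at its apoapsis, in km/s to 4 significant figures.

v = 13.70 km/s

From the circular-orbit relation v² = μ/r at r = 9.769×10^7 km: μ = v²r = (36.86)² × 9.769×10^7 = 1.32727×10^11 km³/s².
In km: r₁ = 0.653 × 1.496×10^8 = 9.76888×10^7 km; r₂ = 2.18 × 1.496×10^8 = 3.26128×10^8 km.
Semi-major axis of the transfer orbit: a_t = (9.76888×10^7 + 3.26128×10^8)/2 = 2.119084×10^8 km.
At apoapsis, r = 3.26128×10^8 km.
Applying v² = μ(2/r − 1/a_t): v = 13.70 km/s.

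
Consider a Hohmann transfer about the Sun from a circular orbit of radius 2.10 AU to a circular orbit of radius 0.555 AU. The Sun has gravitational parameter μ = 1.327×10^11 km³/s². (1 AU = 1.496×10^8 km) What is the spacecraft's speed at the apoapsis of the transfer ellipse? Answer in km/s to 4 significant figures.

v = 13.29 km/s

In km: r₁ = 2.10 × 1.496×10^8 = 3.1416×10^8 km; r₂ = 0.555 × 1.496×10^8 = 8.3028×10^7 km.
Transfer-ellipse semi-major axis a_t = (r₁ + r₂)/2 = (3.1416×10^8 + 8.3028×10^7)/2 = 1.98594×10^8 km.
At apoapsis, r = 3.1416×10^8 km.
Applying v² = μ(2/r − 1/a_t): v = 13.29 km/s.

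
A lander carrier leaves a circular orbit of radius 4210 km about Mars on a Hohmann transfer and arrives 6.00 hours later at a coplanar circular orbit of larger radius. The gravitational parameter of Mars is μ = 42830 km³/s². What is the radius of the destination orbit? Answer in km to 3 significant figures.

r₂ = 21100 km

Transfer time t = 6.00 hours = 21600 s, and t = π√(a_t³/μ).
So a_t = (μ t²/π²)^(1/3) = (42830 × (21600)² / π²)^(1/3) = 12651 km.
Since a_t = (r₁ + r₂)/2, r₂ = 2a_t − r₁ = 2×12651 − 4210 = 21092 km.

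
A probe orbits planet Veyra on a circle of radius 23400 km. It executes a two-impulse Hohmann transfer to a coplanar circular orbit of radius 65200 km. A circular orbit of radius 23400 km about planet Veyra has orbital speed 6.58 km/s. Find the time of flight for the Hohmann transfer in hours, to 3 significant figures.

From the circular-orbit relation v² = μ/r at r = 23400 km: μ = v²r = (6.58)² × 23400 = 1.01314×10^6 km³/s².
Semi-major axis of the transfer orbit: a_t = (23400 + 65200)/2 = 44300 km.
By Kepler's third law the transfer-orbit period is T = 2π√(a_t³/μ), so t = T/2 = 29100 s.
Converting: 29100 s ÷ 3600 s/hour = 8.08 hours.

t = 8.08 hours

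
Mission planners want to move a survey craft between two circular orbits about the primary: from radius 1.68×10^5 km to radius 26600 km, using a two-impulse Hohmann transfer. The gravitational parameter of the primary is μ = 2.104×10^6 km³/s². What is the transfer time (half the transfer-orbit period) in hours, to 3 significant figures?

t = 18.3 hours

Semi-major axis of the transfer orbit: a_t = (1.680×10^5 + 26600)/2 = 97300 km.
Half the transfer-orbit period gives t = π√(a_t³/μ) = 65730 s.
Converting: 65730 s ÷ 3600 s/hour = 18.3 hours.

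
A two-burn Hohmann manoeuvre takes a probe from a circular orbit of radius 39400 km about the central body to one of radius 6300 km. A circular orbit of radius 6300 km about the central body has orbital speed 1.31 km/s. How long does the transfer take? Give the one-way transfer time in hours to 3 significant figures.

From the circular-orbit relation v² = μ/r at r = 6300 km: μ = v²r = (1.31)² × 6300 = 10811.4 km³/s².
The Hohmann ellipse has a_t = (r₁ + r₂)/2 = 22850 km.
Transfer time t = π√(a_t³/μ) = π√((22850)³ / 10811.4) = 1.044×10^5 s.
Converting: 1.044×10^5 s ÷ 3600 s/hour = 29.0 hours.

t = 29.0 hours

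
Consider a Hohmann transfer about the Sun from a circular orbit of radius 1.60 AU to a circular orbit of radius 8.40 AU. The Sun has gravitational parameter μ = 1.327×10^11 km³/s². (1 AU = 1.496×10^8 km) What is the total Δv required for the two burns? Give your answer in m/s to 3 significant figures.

In km: r₁ = 1.60 × 1.496×10^8 = 2.3936×10^8 km; r₂ = 8.40 × 1.496×10^8 = 1.25664×10^9 km.
Transfer-ellipse semi-major axis a_t = (r₁ + r₂)/2 = (2.3936×10^8 + 1.25664×10^9)/2 = 7.480×10^8 km.
At r₁ the circular-orbit speed is v₁ = √(μ/r₁) = 23.546 km/s.
Transfer-orbit speed at r₁ (vis-viva equation): v_p = √[μ(2/r₁ − 1/a_t)] = 30.519 km/s.
First burn Δv₁ = |v_p − v₁| = 6.973 km/s.
Circular speed at r₂: v₂ = √(μ/r₂) = 10.276 km/s.
Transfer-orbit speed at r₂: v_a = √[μ(2/r₂ − 1/a_t)] = 5.8131 km/s.
Second burn Δv₂ = |v₂ − v_a| = 4.463 km/s.
Δv = Δv₁ + Δv₂ = 6.973 + 4.463 = 11.44 km/s.

Δv = 11400 m/s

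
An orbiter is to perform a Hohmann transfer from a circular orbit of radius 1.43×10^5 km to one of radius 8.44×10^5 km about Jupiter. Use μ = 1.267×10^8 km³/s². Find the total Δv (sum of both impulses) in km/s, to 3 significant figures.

Semi-major axis of the transfer orbit: a_t = (1.430×10^5 + 8.440×10^5)/2 = 4.935×10^5 km.
At r₁ the circular-orbit speed is v₁ = √(μ/r₁) = 29.766 km/s.
Transfer-orbit speed at r₁ (vis-viva equation): v_p = √[μ(2/r₁ − 1/a_t)] = 38.927 km/s.
First burn Δv₁ = |v_p − v₁| = 9.161 km/s.
At r₂, v₂ = √(μ/r₂) = 12.252 km/s.
Transfer-orbit speed at r₂: v_a = √[μ(2/r₂ − 1/a_t)] = 6.5954 km/s.
Second burn Δv₂ = |v₂ − v_a| = 5.657 km/s.
Δv = Δv₁ + Δv₂ = 9.161 + 5.657 = 14.82 km/s.

Δv = 14.8 km/s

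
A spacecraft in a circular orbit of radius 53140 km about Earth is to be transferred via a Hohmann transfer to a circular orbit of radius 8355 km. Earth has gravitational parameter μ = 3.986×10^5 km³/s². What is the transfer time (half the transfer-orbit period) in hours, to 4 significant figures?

The Hohmann ellipse has a_t = (r₁ + r₂)/2 = 30747.5 km.
By Kepler's third law the transfer-orbit period is T = 2π√(a_t³/μ), so t = T/2 = 26828 s.
Converting: 26828 s ÷ 3600 s/hour = 7.452 hours.

t = 7.452 hours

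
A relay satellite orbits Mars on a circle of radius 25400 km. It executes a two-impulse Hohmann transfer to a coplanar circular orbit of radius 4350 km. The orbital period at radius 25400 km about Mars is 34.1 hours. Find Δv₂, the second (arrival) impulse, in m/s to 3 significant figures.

From Kepler's third law T² = 4π²r³/μ at r = 25400 km, T = 34.1 hours = 34.1 × 3600 s = 1.2276×10^5 s: μ = 4π²r³/T² = 42928.6 km³/s².
The Hohmann ellipse has a_t = (r₁ + r₂)/2 = 14875 km.
Circular speed at r = 4350 km: v_c = √(μ/r) = 3.1414 km/s.
Vis-viva on the transfer ellipse at r = 4350 km gives v_t = √[μ(2/r − 1/a_t)] = 4.1050 km/s.
Δv₂ = |v_t − v_c| = |4.1050 − 3.1414| = 0.9636 km/s.

Δv₂ = 964 m/s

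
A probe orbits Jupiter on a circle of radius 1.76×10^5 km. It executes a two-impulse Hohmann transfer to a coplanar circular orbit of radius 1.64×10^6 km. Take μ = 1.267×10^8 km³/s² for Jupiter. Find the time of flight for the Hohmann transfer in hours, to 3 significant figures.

t = 67.1 hours

Transfer-ellipse semi-major axis a_t = (r₁ + r₂)/2 = (1.760×10^5 + 1.640×10^6)/2 = 9.080×10^5 km.
By Kepler's third law the transfer-orbit period is T = 2π√(a_t³/μ), so t = T/2 = 2.415×10^5 s.
Converting: 2.415×10^5 s ÷ 3600 s/hour = 67.1 hours.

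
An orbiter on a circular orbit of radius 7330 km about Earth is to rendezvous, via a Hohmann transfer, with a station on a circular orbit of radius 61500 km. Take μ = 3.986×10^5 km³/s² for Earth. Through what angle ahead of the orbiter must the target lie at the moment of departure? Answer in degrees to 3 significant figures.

φ = 105°

Semi-major axis of the transfer orbit: a_t = (7330 + 61500)/2 = 34415 km.
Transfer time t = π√(a_t³/μ) = 31769 s.
The target's mean motion on its circular orbit is ω₂ = √(μ/r₂³) = 4.1396×10^-5 rad/s.
Angle swept by the target during transfer: ω₂·t = 1.3151 rad = 75.35°.
The orbiter traverses 180° on the transfer ellipse, so the target must lead by 180° − 75.35° = 105°.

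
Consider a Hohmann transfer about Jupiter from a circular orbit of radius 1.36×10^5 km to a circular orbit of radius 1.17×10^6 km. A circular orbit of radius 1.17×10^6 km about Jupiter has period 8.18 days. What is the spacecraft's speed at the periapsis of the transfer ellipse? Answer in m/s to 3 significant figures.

From Kepler's third law T² = 4π²r³/μ at r = 1.17×10^6 km, T = 8.18 days = 8.18 × 86400 s = 7.06752×10^5 s: μ = 4π²r³/T² = 1.26585×10^8 km³/s².
Semi-major axis of the transfer orbit: a_t = (1.360×10^5 + 1.170×10^6)/2 = 6.530×10^5 km.
The periapsis of the transfer ellipse is at r = 1.360×10^5 km.
From the vis-viva equation, v = √[μ(2/r − 1/a_t)] = 40.84 km/s.

v = 40800 m/s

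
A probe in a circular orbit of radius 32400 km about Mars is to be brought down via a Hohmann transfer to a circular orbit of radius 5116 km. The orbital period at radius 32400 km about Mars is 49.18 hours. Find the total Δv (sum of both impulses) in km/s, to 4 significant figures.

Δv = 1.459 km/s

From Kepler's third law T² = 4π²r³/μ at r = 32400 km, T = 49.18 hours = 49.18 × 3600 s = 1.77048×10^5 s: μ = 4π²r³/T² = 42836.4 km³/s².
Transfer-ellipse semi-major axis a_t = (r₁ + r₂)/2 = (32400 + 5116)/2 = 18758 km.
Circular speed at r₁: v₁ = √(μ/r₁) = √(42836.4/32400) = 1.1498 km/s.
On the transfer ellipse at r₁, vis-viva equation gives v_a = √[μ(2/r₁ − 1/a_t)] = 0.60049 km/s.
First burn Δv₁ = |v_a − v₁| = 0.5493 km/s.
Circular speed at r₂: v₂ = √(μ/r₂) = 2.8936 km/s.
Transfer-orbit speed at r₂: v_p = √[μ(2/r₂ − 1/a_t)] = 3.8029 km/s.
Second burn Δv₂ = |v₂ − v_p| = 0.9093 km/s.
Total Δv = Δv₁ + Δv₂ = 1.459 km/s.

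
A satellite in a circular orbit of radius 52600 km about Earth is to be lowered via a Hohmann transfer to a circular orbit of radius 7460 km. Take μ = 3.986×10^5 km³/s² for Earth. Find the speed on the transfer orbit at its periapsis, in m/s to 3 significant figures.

The Hohmann ellipse has a_t = (r₁ + r₂)/2 = 30030 km.
At periapsis, r = 7460 km.
From the vis-viva equation, v = √[μ(2/r − 1/a_t)] = 9.674 km/s.

v = 9670 m/s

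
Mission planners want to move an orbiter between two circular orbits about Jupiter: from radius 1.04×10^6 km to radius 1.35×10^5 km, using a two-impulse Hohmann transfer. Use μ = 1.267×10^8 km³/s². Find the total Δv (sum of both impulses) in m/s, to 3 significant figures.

Transfer-ellipse semi-major axis a_t = (r₁ + r₂)/2 = (1.040×10^6 + 1.350×10^5)/2 = 5.875×10^5 km.
Circular speed at r₁: v₁ = √(μ/r₁) = √(1.267×10^8/1.040×10^6) = 11.038 km/s.
On the transfer ellipse at r₁, vis-viva gives v_a = √[μ(2/r₁ − 1/a_t)] = 5.2910 km/s.
First burn Δv₁ = |v_a − v₁| = 5.747 km/s.
Circular speed at r₂: v₂ = √(μ/r₂) = 30.64 km/s.
Transfer-orbit speed at r₂: v_p = √[μ(2/r₂ − 1/a_t)] = 40.76 km/s.
Second burn Δv₂ = |v₂ − v_p| = 10.12 km/s.
Total Δv = Δv₁ + Δv₂ = 15.87 km/s.

Δv = 15900 m/s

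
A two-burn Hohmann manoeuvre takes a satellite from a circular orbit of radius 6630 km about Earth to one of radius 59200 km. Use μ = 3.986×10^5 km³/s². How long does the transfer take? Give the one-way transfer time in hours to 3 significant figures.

t = 8.25 hours

The Hohmann ellipse has a_t = (r₁ + r₂)/2 = 32915 km.
Transfer time t = π√(a_t³/μ) = π√((32915)³ / 3.986×10^5) = 29710 s.
Converting: 29710 s ÷ 3600 s/hour = 8.25 hours.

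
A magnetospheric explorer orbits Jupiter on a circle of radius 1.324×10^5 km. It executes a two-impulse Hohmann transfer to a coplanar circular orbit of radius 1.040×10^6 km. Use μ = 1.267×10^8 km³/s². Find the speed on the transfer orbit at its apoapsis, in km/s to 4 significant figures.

Semi-major axis of the transfer orbit: a_t = (1.324×10^5 + 1.040×10^6)/2 = 5.862×10^5 km.
The apoapsis of the transfer ellipse is at r = 1.040×10^6 km.
Vis-viva: v = √[μ(2/r − 1/a_t)] = √[1.267×10^8 × (2/1.040×10^6 − 1/5.862×10^5)] = 5.246 km/s.

v = 5.246 km/s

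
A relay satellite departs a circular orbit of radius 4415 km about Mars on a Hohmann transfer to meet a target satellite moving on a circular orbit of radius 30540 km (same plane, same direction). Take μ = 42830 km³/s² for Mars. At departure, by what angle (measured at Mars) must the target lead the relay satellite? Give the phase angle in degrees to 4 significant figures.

The Hohmann ellipse has a_t = (r₁ + r₂)/2 = 17477.5 km.
The half-period of the transfer ellipse is t = π√(a_t³/μ) = 35075 s.
The target's mean motion on its circular orbit is ω₂ = √(μ/r₂³) = 3.8777×10^-5 rad/s.
Angle swept by the target during transfer: ω₂·t = 1.3601 rad = 77.93°.
Arrival is 180° from departure on the ellipse, so φ = 180° − 77.93° = 102.1°.

φ = 102.1°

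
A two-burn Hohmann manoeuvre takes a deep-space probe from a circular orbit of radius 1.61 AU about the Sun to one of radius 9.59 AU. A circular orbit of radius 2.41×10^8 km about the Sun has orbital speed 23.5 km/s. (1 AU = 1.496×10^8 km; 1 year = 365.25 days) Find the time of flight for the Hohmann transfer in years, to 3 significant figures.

From the circular-orbit relation v² = μ/r at r = 2.41×10^8 km: μ = v²r = (23.5)² × 2.41×10^8 = 1.33092×10^11 km³/s².
In km: r₁ = 1.61 × 1.496×10^8 = 2.40856×10^8 km; r₂ = 9.59 × 1.496×10^8 = 1.434664×10^9 km.
Transfer-ellipse semi-major axis a_t = (r₁ + r₂)/2 = (2.40856×10^8 + 1.434664×10^9)/2 = 8.3776×10^8 km.
Transfer time t = π√(a_t³/μ) = π√((8.3776×10^8)³ / 1.33092×10^11) = 2.088×10^8 s.
Converting: 2.088×10^8 s ÷ 3.15576×10^7 s/year (365.25 × 86400) = 6.62 years.

t = 6.62 years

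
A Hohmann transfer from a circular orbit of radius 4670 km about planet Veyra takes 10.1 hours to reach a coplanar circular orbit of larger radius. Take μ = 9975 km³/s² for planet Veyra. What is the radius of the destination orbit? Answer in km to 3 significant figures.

Transfer time t = 10.1 hours = 36360 s, and t = π√(a_t³/μ).
So a_t = (μ t²/π²)^(1/3) = (9975 × (36360)² / π²)^(1/3) = 11014 km.
Since a_t = (r₁ + r₂)/2, r₂ = 2a_t − r₁ = 2×11014 − 4670 = 17358 km.

r₂ = 17400 km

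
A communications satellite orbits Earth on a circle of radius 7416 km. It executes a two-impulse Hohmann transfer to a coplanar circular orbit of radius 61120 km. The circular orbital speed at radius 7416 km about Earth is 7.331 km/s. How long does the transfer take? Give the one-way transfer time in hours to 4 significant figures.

t = 8.769 hours

From the circular-orbit relation v² = μ/r at r = 7416 km: μ = v²r = (7.331)² × 7416 = 3.98562×10^5 km³/s².
Transfer-ellipse semi-major axis a_t = (r₁ + r₂)/2 = (7416 + 61120)/2 = 34268 km.
Transfer time t = π√(a_t³/μ) = π√((34268)³ / 3.98562×10^5) = 31570 s.
Converting: 31570 s ÷ 3600 s/hour = 8.769 hours.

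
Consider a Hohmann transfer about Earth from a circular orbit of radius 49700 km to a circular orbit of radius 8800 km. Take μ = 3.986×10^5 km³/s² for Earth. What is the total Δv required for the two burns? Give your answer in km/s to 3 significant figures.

Semi-major axis of the transfer orbit: a_t = (49700 + 8800)/2 = 29250 km.
Circular speed at r₁: v₁ = √(μ/r₁) = √(3.986×10^5/49700) = 2.83198 km/s.
On the transfer ellipse at r₁, vis-viva gives v_a = √[μ(2/r₁ − 1/a_t)] = 1.55335 km/s.
First burn Δv₁ = |v_a − v₁| = 1.2786 km/s.
Circular speed at r₂: v₂ = √(μ/r₂) = 6.7302 km/s.
Transfer-orbit speed at r₂: v_p = √[μ(2/r₂ − 1/a_t)] = 8.7729 km/s.
Second burn Δv₂ = |v₂ − v_p| = 2.0427 km/s.
Δv = Δv₁ + Δv₂ = 1.2786 + 2.0427 = 3.321 km/s.

Δv = 3.32 km/s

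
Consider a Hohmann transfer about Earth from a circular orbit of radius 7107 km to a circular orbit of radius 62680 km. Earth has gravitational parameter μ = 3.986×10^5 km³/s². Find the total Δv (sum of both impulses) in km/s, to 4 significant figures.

Δv = 3.932 km/s

Semi-major axis of the transfer orbit: a_t = (7107 + 62680)/2 = 34893.5 km.
Circular speed at r₁: v₁ = √(μ/r₁) = √(3.986×10^5/7107) = 7.4890 km/s.
Transfer-orbit speed at r₁ (vis-viva equation): v_p = √[μ(2/r₁ − 1/a_t)] = 10.037 km/s.
First burn Δv₁ = |v_p − v₁| = 2.548 km/s.
At r₂, v₂ = √(μ/r₂) = 2.522 km/s.
Transfer-orbit speed at r₂: v_a = √[μ(2/r₂ − 1/a_t)] = 1.138 km/s.
Second burn Δv₂ = |v₂ − v_a| = 1.384 km/s.
Δv = Δv₁ + Δv₂ = 2.548 + 1.384 = 3.932 km/s.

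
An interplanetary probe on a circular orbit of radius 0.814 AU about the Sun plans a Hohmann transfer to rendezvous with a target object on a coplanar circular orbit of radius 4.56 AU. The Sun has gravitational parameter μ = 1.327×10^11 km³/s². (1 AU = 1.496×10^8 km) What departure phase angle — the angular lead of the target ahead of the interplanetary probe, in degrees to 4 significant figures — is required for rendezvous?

In km: r₁ = 0.814 × 1.496×10^8 = 1.217744×10^8 km; r₂ = 4.56 × 1.496×10^8 = 6.82176×10^8 km.
The Hohmann ellipse has a_t = (r₁ + r₂)/2 = 4.019752×10^8 km.
Transfer time t = π√(a_t³/μ) = 6.950×10^7 s.
The target's mean motion on its circular orbit is ω₂ = √(μ/r₂³) = 2.045×10^-8 rad/s.
Angle swept by the target during transfer: ω₂·t = 1.421 rad = 81.42°.
The interplanetary probe traverses 180° on the transfer ellipse, so the target must lead by 180° − 81.42° = 98.58°.

φ = 98.58°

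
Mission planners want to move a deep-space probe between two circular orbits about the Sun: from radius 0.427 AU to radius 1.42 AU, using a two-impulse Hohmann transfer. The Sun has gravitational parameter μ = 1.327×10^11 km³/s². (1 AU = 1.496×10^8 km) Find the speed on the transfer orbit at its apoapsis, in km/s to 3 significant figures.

v = 17.0 km/s

In km: r₁ = 0.427 × 1.496×10^8 = 6.38792×10^7 km; r₂ = 1.42 × 1.496×10^8 = 2.12432×10^8 km.
Semi-major axis of the transfer orbit: a_t = (6.38792×10^7 + 2.12432×10^8)/2 = 1.381556×10^8 km.
The apoapsis of the transfer ellipse is at r = 2.12432×10^8 km.
From the vis-viva equation, v = √[μ(2/r − 1/a_t)] = 16.99 km/s.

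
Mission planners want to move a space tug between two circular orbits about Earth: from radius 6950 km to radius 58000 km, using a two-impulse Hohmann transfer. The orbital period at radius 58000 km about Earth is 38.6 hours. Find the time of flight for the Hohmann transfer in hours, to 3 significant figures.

t = 8.09 hours

From Kepler's third law T² = 4π²r³/μ at r = 58000 km, T = 38.6 hours = 38.6 × 3600 s = 1.3896×10^5 s: μ = 4π²r³/T² = 3.98900×10^5 km³/s².
Transfer-ellipse semi-major axis a_t = (r₁ + r₂)/2 = (6950 + 58000)/2 = 32475 km.
By Kepler's third law the transfer-orbit period is T = 2π√(a_t³/μ), so t = T/2 = 29110 s.
Converting: 29110 s ÷ 3600 s/hour = 8.09 hours.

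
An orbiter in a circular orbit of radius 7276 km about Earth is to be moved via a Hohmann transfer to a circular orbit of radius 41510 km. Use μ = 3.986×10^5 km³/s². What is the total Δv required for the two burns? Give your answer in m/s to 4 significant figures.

Semi-major axis of the transfer orbit: a_t = (7276 + 41510)/2 = 24393 km.
Circular speed at r₁: v₁ = √(μ/r₁) = √(3.986×10^5/7276) = 7.4015 km/s.
Transfer-orbit speed at r₁ (v² = μ(2/r − 1/a)): v_p = √[μ(2/r₁ − 1/a_t)] = 9.6553 km/s.
First burn Δv₁ = |v_p − v₁| = 2.254 km/s.
At r₂, v₂ = √(μ/r₂) = 3.0988 km/s.
Transfer-orbit speed at r₂: v_a = √[μ(2/r₂ − 1/a_t)] = 1.6924 km/s.
Second burn Δv₂ = |v₂ − v_a| = 1.406 km/s.
Δv = Δv₁ + Δv₂ = 2.254 + 1.406 = 3.660 km/s.

Δv = 3660 m/s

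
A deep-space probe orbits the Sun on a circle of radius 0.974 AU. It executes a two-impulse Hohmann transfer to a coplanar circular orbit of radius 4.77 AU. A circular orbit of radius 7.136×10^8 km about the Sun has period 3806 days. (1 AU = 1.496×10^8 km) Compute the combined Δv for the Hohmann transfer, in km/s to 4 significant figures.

From Kepler's third law T² = 4π²r³/μ at r = 7.136×10^8 km, T = 3806 days = 3806 × 86400 s = 3.288384×10^8 s: μ = 4π²r³/T² = 1.32666×10^11 km³/s².
In km: r₁ = 0.974 × 1.496×10^8 = 1.457104×10^8 km; r₂ = 4.77 × 1.496×10^8 = 7.13592×10^8 km.
The Hohmann ellipse has a_t = (r₁ + r₂)/2 = 4.296512×10^8 km.
Circular speed at r₁: v₁ = √(μ/r₁) = √(1.32666×10^11/1.457104×10^8) = 30.174 km/s.
On the transfer ellipse at r₁, v² = μ(2/r − 1/a) gives v_p = √[μ(2/r₁ − 1/a_t)] = 38.887 km/s.
First burn Δv₁ = |v_p − v₁| = 8.713 km/s.
Circular speed at r₂: v₂ = √(μ/r₂) = 13.635 km/s.
Transfer-orbit speed at r₂: v_a = √[μ(2/r₂ − 1/a_t)] = 7.9404 km/s.
Second burn Δv₂ = |v₂ − v_a| = 5.695 km/s.
Total Δv = Δv₁ + Δv₂ = 14.41 km/s.

Δv = 14.41 km/s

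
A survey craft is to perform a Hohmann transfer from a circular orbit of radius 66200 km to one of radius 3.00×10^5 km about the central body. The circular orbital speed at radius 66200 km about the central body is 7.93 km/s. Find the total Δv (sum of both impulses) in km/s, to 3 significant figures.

From the circular-orbit relation v² = μ/r at r = 66200 km: μ = v²r = (7.93)² × 66200 = 4.16298×10^6 km³/s².
Semi-major axis of the transfer orbit: a_t = (66200 + 3.000×10^5)/2 = 1.831×10^5 km.
At r₁ the circular-orbit speed is v₁ = √(μ/r₁) = 7.9300 km/s.
Transfer-orbit speed at r₁ (vis-viva): v_p = √[μ(2/r₁ − 1/a_t)] = 10.151 km/s.
First burn Δv₁ = |v_p − v₁| = 2.221 km/s.
At r₂, v₂ = √(μ/r₂) = 3.725 km/s.
Transfer-orbit speed at r₂: v_a = √[μ(2/r₂ − 1/a_t)] = 2.240 km/s.
Second burn Δv₂ = |v₂ − v_a| = 1.485 km/s.
Total Δv = Δv₁ + Δv₂ = 3.706 km/s.

Δv = 3.71 km/s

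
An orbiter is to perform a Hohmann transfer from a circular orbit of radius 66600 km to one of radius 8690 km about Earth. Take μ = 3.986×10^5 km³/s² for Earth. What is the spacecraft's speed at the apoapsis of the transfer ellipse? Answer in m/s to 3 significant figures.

v = 1180 m/s

Semi-major axis of the transfer orbit: a_t = (66600 + 8690)/2 = 37645 km.
The apoapsis of the transfer ellipse is at r = 66600 km.
From the vis-viva equation, v = √[μ(2/r − 1/a_t)] = 1.175 km/s.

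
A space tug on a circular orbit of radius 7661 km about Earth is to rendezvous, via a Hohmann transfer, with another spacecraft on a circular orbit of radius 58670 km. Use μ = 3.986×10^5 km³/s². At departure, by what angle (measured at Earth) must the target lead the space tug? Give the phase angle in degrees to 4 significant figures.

Semi-major axis of the transfer orbit: a_t = (7661 + 58670)/2 = 33165.5 km.
The half-period of the transfer ellipse is t = π√(a_t³/μ) = 30054.6 s.
Target angular speed ω₂ = √(μ/r₂³) = 4.44267×10^-5 rad/s.
Angle swept by the target during transfer: ω₂·t = 1.3352 rad = 76.50°.
The space tug traverses 180° on the transfer ellipse, so the target must lead by 180° − 76.50° = 103.5°.

φ = 103.5°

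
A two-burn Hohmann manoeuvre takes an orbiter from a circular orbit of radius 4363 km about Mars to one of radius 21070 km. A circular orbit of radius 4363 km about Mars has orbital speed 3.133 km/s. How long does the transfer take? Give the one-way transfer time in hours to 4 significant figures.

t = 6.047 hours

From the circular-orbit relation v² = μ/r at r = 4363 km: μ = v²r = (3.133)² × 4363 = 42825.9 km³/s².
Transfer-ellipse semi-major axis a_t = (r₁ + r₂)/2 = (4363 + 21070)/2 = 12716.5 km.
By Kepler's third law the transfer-orbit period is T = 2π√(a_t³/μ), so t = T/2 = 21770 s.
Converting: 21770 s ÷ 3600 s/hour = 6.047 hours.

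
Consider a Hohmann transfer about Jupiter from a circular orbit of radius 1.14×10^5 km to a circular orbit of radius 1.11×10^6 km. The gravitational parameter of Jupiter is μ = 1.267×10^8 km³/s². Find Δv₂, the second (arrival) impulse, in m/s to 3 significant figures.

Δv₂ = 6070 m/s

Transfer-ellipse semi-major axis a_t = (r₁ + r₂)/2 = (1.140×10^5 + 1.110×10^6)/2 = 6.120×10^5 km.
Circular speed at r = 1.110×10^6 km: v_c = √(μ/r) = 10.684 km/s.
Vis-viva on the transfer ellipse at r = 1.110×10^6 km gives v_t = √[μ(2/r − 1/a_t)] = 4.6111 km/s.
Δv₂ = |v_t − v_c| = |4.6111 − 10.684| = 6.073 km/s.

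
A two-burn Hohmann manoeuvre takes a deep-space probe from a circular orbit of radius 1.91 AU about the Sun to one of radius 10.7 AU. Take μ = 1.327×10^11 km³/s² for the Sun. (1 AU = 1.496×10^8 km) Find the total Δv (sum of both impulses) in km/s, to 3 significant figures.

In km: r₁ = 1.91 × 1.496×10^8 = 2.85736×10^8 km; r₂ = 10.7 × 1.496×10^8 = 1.60072×10^9 km.
The Hohmann ellipse has a_t = (r₁ + r₂)/2 = 9.43228×10^8 km.
At r₁ the circular-orbit speed is v₁ = √(μ/r₁) = 21.550 km/s.
Transfer-orbit speed at r₁ (v² = μ(2/r − 1/a)): v_p = √[μ(2/r₁ − 1/a_t)] = 28.074 km/s.
First burn Δv₁ = |v_p − v₁| = 6.524 km/s.
Circular speed at r₂: v₂ = √(μ/r₂) = 9.105 km/s.
Transfer-orbit speed at r₂: v_a = √[μ(2/r₂ − 1/a_t)] = 5.011 km/s.
Second burn Δv₂ = |v₂ − v_a| = 4.094 km/s.
Δv = Δv₁ + Δv₂ = 6.524 + 4.094 = 10.62 km/s.

Δv = 10.6 km/s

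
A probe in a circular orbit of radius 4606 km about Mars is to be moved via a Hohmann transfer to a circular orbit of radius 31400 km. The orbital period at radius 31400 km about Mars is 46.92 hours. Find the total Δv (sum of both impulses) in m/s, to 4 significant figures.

From Kepler's third law T² = 4π²r³/μ at r = 31400 km, T = 46.92 hours = 46.92 × 3600 s = 1.68912×10^5 s: μ = 4π²r³/T² = 42837.9 km³/s².
Semi-major axis of the transfer orbit: a_t = (4606 + 31400)/2 = 18003 km.
At r₁ the circular-orbit speed is v₁ = √(μ/r₁) = 3.0497 km/s.
Transfer-orbit speed at r₁ (v² = μ(2/r − 1/a)): v_p = √[μ(2/r₁ − 1/a_t)] = 4.0276 km/s.
First burn Δv₁ = |v_p − v₁| = 0.9779 km/s.
At r₂, v₂ = √(μ/r₂) = 1.168 km/s.
Transfer-orbit speed at r₂: v_a = √[μ(2/r₂ − 1/a_t)] = 0.5908 km/s.
Second burn Δv₂ = |v₂ − v_a| = 0.5772 km/s.
Δv = Δv₁ + Δv₂ = 0.9779 + 0.5772 = 1.555 km/s.

Δv = 1555 m/s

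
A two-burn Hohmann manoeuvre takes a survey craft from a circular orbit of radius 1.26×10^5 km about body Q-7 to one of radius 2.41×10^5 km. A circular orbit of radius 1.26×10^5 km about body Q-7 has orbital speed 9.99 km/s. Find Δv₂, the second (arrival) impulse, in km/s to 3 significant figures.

From the circular-orbit relation v² = μ/r at r = 1.26×10^5 km: μ = v²r = (9.99)² × 1.26×10^5 = 1.25748×10^7 km³/s².
The Hohmann ellipse has a_t = (r₁ + r₂)/2 = 1.835×10^5 km.
On the circular orbit at r = 2.410×10^5 km, v_c = √(μ/r) = 7.2234 km/s.
Transfer-orbit speed at the same r (vis-viva, a = a_t): v_t = √[μ(2/r − 1/a_t)] = 5.9856 km/s.
Δv₂ = |v_t − v_c| = |5.9856 − 7.2234| = 1.238 km/s.

Δv₂ = 1.24 km/s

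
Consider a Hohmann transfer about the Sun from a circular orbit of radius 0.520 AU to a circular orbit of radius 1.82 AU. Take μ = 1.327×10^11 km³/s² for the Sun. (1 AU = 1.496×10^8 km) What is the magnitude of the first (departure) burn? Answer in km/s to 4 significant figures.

Δv₁ = 10.21 km/s

In km: r₁ = 0.520 × 1.496×10^8 = 7.7792×10^7 km; r₂ = 1.82 × 1.496×10^8 = 2.72272×10^8 km.
Transfer-ellipse semi-major axis a_t = (r₁ + r₂)/2 = (7.7792×10^7 + 2.72272×10^8)/2 = 1.75032×10^8 km.
Circular speed at r = 7.7792×10^7 km: v_c = √(μ/r) = 41.30 km/s.
Vis-viva on the transfer ellipse at r = 7.7792×10^7 km gives v_t = √[μ(2/r − 1/a_t)] = 51.51 km/s.
Δv₁ = |v_t − v_c| = |51.51 − 41.30| = 10.21 km/s.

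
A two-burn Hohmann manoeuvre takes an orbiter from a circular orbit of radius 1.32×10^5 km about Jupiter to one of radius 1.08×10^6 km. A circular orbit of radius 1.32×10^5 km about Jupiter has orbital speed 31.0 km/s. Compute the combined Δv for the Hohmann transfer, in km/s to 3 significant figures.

Δv = 16.2 km/s

From the circular-orbit relation v² = μ/r at r = 1.32×10^5 km: μ = v²r = (31.0)² × 1.32×10^5 = 1.26852×10^8 km³/s².
Transfer-ellipse semi-major axis a_t = (r₁ + r₂)/2 = (1.320×10^5 + 1.080×10^6)/2 = 6.060×10^5 km.
At r₁ the circular-orbit speed is v₁ = √(μ/r₁) = 31.00 km/s.
On the transfer ellipse at r₁, vis-viva equation gives v_p = √[μ(2/r₁ − 1/a_t)] = 41.38 km/s.
First burn Δv₁ = |v_p − v₁| = 10.38 km/s.
At r₂, v₂ = √(μ/r₂) = 10.838 km/s.
Transfer-orbit speed at r₂: v_a = √[μ(2/r₂ − 1/a_t)] = 5.0581 km/s.
Second burn Δv₂ = |v₂ − v_a| = 5.780 km/s.
Δv = Δv₁ + Δv₂ = 10.38 + 5.780 = 16.16 km/s.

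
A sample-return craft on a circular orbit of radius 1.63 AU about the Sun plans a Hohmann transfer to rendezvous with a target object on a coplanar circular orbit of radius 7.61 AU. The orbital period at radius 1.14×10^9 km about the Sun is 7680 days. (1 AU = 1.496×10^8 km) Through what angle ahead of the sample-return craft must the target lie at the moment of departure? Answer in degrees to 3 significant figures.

φ = 94.9°

From Kepler's third law T² = 4π²r³/μ at r = 1.14×10^9 km, T = 7680 days = 7680 × 86400 s = 6.63552×10^8 s: μ = 4π²r³/T² = 1.32839×10^11 km³/s².
In km: r₁ = 1.63 × 1.496×10^8 = 2.43848×10^8 km; r₂ = 7.61 × 1.496×10^8 = 1.138456×10^9 km.
The Hohmann ellipse has a_t = (r₁ + r₂)/2 = 6.91152×10^8 km.
The half-period of the transfer ellipse is t = π√(a_t³/μ) = 1.566×10^8 s.
The target's mean motion on its circular orbit is ω₂ = √(μ/r₂³) = 9.488×10^-9 rad/s.
Angle swept by the target during transfer: ω₂·t = 1.486 rad = 85.14°.
Arrival is 180° from departure on the ellipse, so φ = 180° − 85.14° = 94.9°.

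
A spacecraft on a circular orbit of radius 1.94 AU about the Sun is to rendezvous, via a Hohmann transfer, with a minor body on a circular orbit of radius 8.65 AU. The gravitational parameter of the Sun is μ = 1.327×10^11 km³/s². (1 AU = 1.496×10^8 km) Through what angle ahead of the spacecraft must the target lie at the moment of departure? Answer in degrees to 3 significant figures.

φ = 93.8°

In km: r₁ = 1.94 × 1.496×10^8 = 2.90224×10^8 km; r₂ = 8.65 × 1.496×10^8 = 1.29404×10^9 km.
Semi-major axis of the transfer orbit: a_t = (2.90224×10^8 + 1.29404×10^9)/2 = 7.92132×10^8 km.
Transfer time t = π√(a_t³/μ) = 1.9227×10^8 s.
Target angular speed ω₂ = √(μ/r₂³) = 7.8255×10^-9 rad/s.
Angle swept by the target during transfer: ω₂·t = 1.5046 rad = 86.21°.
Arrival is 180° from departure on the ellipse, so φ = 180° − 86.21° = 93.8°.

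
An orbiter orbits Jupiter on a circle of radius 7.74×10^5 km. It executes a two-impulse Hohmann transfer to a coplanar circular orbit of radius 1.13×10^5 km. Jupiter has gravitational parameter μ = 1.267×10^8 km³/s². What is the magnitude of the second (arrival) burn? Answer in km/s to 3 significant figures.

The Hohmann ellipse has a_t = (r₁ + r₂)/2 = 4.435×10^5 km.
On the circular orbit at r = 1.130×10^5 km, v_c = √(μ/r) = 33.485 km/s.
Transfer-orbit speed at the same r (vis-viva, a = a_t): v_t = √[μ(2/r − 1/a_t)] = 44.236 km/s.
Δv₂ = |v_t − v_c| = |44.236 − 33.485| = 10.75 km/s.

Δv₂ = 10.8 km/s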